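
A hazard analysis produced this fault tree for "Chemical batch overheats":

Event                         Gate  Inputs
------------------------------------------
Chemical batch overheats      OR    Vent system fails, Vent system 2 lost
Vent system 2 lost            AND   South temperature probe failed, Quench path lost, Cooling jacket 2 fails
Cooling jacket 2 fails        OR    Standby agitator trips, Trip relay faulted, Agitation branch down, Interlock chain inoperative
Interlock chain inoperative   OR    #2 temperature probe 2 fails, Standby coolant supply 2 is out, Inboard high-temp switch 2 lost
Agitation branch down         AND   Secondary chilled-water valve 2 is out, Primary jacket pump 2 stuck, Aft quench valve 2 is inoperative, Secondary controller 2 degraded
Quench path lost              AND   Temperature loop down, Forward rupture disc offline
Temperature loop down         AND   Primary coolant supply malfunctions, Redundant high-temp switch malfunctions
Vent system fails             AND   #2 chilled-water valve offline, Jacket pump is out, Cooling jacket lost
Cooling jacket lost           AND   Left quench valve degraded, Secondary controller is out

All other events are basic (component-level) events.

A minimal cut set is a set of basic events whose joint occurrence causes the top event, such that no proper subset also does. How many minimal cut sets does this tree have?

7

Cooling jacket lost [AND]: one cut set from each child combined → 1 × 1 = 1 cut set(s).
Vent system fails [AND]: one cut set from each child combined → 1 × 1 × 1 = 1 cut set(s).
Temperature loop down [AND]: one cut set from each child combined → 1 × 1 = 1 cut set(s).
Quench path lost [AND]: one cut set from each child combined → 1 × 1 = 1 cut set(s).
Agitation branch down [AND]: one cut set from each child combined → 1 × 1 × 1 × 1 = 1 cut set(s).
Interlock chain inoperative [OR]: union of children's cut sets → 3 cut set(s).
Cooling jacket 2 fails [OR]: union of children's cut sets → 6 cut set(s).
Vent system 2 lost [AND]: one cut set from each child combined → 1 × 1 × 6 = 6 cut set(s).
Chemical batch overheats [OR]: union of children's cut sets → 7 cut set(s).
Minimal cut sets: {#2 chilled-water valve offline, Jacket pump is out, Left quench valve degraded, Secondary controller is out}; {Forward rupture disc offline, Primary coolant supply malfunctions, Redundant high-temp switch malfunctions, South temperature probe failed, Standby agitator trips}; {Forward rupture disc offline, Primary coolant supply malfunctions, Redundant high-temp switch malfunctions, South temperature probe failed, Trip relay faulted}; {Aft quench valve 2 is inoperative, Forward rupture disc offline, Primary coolant supply malfunctions, Primary jacket pump 2 stuck, Redundant high-temp switch malfunctions, Secondary chilled-water valve 2 is out, Secondary controller 2 degraded, South temperature probe failed}; {#2 temperature probe 2 fails, Forward rupture disc offline, Primary coolant supply malfunctions, Redundant high-temp switch malfunctions, South temperature probe failed}; {Forward rupture disc offline, Primary coolant supply malfunctions, Redundant high-temp switch malfunctions, South temperature probe failed, Standby coolant supply 2 is out}; {Forward rupture disc offline, Inboard high-temp switch 2 lost, Primary coolant supply malfunctions, Redundant high-temp switch malfunctions, South temperature probe failed}.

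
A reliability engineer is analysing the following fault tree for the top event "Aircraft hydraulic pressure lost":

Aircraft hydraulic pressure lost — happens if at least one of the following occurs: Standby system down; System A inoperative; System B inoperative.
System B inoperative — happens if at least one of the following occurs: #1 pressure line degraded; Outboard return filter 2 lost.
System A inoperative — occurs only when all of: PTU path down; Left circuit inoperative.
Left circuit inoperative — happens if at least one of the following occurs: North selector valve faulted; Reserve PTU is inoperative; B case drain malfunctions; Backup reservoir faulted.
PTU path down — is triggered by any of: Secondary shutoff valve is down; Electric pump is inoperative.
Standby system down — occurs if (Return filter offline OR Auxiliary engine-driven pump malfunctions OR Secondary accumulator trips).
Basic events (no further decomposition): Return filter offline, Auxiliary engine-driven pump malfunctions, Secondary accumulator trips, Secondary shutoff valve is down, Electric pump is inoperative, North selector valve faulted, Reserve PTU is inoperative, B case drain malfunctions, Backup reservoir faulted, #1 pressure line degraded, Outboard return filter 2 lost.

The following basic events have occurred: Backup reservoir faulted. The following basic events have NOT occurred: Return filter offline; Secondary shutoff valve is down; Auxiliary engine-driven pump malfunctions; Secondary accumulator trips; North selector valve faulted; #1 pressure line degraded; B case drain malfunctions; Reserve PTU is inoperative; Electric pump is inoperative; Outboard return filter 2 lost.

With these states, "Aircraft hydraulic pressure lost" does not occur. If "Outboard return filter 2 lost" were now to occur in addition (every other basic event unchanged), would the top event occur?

Counterfactual: set "Outboard return filter 2 lost" to occurred.
Standby system down [OR]: Return filter offline=not, Auxiliary engine-driven pump malfunctions=not, Secondary accumulator trips=not → no input occurs → does not occur.
PTU path down [OR]: Secondary shutoff valve is down=not, Electric pump is inoperative=not → no input occurs → does not occur.
Left circuit inoperative [OR]: North selector valve faulted=not, Reserve PTU is inoperative=not, B case drain malfunctions=not, Backup reservoir faulted=occurs → at least one input occurs → occurs.
System A inoperative [AND]: PTU path down=not, Left circuit inoperative=occurs → not all inputs occur → does not occur.
System B inoperative [OR]: #1 pressure line degraded=not, Outboard return filter 2 lost=occurs → at least one input occurs → occurs.
Aircraft hydraulic pressure lost [OR]: Standby system down=not, System A inoperative=not, System B inoperative=occurs → at least one input occurs → occurs.

Yes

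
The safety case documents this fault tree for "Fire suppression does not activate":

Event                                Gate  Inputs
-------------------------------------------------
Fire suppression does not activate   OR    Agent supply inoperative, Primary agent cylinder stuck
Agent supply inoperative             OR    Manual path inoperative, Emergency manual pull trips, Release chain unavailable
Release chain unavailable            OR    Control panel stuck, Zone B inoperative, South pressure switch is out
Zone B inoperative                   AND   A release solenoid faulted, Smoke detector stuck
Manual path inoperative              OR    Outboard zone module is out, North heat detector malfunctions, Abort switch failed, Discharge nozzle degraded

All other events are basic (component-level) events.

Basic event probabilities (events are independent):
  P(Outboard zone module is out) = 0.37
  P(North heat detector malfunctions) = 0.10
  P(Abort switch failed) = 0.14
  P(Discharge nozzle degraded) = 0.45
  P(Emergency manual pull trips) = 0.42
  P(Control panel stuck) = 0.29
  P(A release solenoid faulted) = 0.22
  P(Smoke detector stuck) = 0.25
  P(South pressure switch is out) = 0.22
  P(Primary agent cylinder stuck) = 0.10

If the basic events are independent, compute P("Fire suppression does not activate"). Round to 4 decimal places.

P(Manual path inoperative) [OR] = 1 − (1−0.37) × (1−0.10) × (1−0.14) × (1−0.45) = 0.731809
P(Zone B inoperative) [AND] = 0.22 × 0.25 = 0.055000
P(Release chain unavailable) [OR] = 1 − (1−0.29) × (1−0.055000) × (1−0.22) = 0.476659
P(Agent supply inoperative) [OR] = 1 − (1−0.731809) × (1−0.42) × (1−0.476659) = 0.918594
P(Fire suppression does not activate) [OR] = 1 − (1−0.918594) × (1−0.10) = 0.926735
Rounded to 4 decimal places: P(Fire suppression does not activate) ≈ 0.9267.

0.9267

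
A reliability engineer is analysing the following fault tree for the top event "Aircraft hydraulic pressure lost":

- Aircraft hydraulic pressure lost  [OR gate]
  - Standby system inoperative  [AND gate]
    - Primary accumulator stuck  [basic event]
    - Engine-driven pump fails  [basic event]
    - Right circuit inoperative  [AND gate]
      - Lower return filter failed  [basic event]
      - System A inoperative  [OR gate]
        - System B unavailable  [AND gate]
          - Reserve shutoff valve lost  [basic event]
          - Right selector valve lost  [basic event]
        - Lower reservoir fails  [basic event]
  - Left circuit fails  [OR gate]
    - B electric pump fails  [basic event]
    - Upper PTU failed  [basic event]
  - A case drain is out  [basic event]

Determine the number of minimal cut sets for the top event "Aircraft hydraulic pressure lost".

System B unavailable [AND]: one cut set from each child combined → 1 × 1 = 1 cut set(s).
System A inoperative [OR]: union of children's cut sets → 2 cut set(s).
Right circuit inoperative [AND]: one cut set from each child combined → 1 × 2 = 2 cut set(s).
Standby system inoperative [AND]: one cut set from each child combined → 1 × 1 × 2 = 2 cut set(s).
Left circuit fails [OR]: union of children's cut sets → 2 cut set(s).
Aircraft hydraulic pressure lost [OR]: union of children's cut sets → 5 cut set(s).
Minimal cut sets: {Engine-driven pump fails, Lower return filter failed, Primary accumulator stuck, Reserve shutoff valve lost, Right selector valve lost}; {Engine-driven pump fails, Lower reservoir fails, Lower return filter failed, Primary accumulator stuck}; {B electric pump fails}; {Upper PTU failed}; {A case drain is out}.

5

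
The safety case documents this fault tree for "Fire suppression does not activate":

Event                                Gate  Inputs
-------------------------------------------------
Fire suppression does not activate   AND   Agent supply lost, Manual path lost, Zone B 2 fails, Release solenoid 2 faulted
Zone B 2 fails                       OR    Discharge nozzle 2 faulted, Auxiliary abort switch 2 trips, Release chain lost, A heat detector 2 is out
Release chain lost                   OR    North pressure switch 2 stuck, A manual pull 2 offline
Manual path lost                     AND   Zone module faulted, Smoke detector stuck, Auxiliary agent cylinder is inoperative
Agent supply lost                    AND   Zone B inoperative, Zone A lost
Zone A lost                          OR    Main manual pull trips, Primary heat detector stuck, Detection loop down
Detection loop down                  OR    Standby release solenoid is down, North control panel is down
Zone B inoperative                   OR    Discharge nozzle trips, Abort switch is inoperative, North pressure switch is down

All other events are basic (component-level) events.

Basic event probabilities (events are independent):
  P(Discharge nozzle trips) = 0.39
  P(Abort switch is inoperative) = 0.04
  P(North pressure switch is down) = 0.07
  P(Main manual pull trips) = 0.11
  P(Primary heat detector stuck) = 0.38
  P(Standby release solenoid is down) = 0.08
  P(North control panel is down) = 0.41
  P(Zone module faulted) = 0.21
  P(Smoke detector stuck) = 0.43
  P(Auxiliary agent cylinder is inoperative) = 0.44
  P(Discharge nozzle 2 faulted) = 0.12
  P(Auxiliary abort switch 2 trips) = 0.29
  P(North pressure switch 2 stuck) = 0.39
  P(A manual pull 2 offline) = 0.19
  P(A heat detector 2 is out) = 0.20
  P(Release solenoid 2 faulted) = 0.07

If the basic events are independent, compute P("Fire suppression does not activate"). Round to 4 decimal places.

0.0007

P(Zone B inoperative) [OR] = 1 − (1−0.39) × (1−0.04) × (1−0.07) = 0.455392
P(Detection loop down) [OR] = 1 − (1−0.08) × (1−0.41) = 0.457200
P(Zone A lost) [OR] = 1 − (1−0.11) × (1−0.38) × (1−0.457200) = 0.700483
P(Agent supply lost) [AND] = 0.455392 × 0.700483 = 0.318994
P(Manual path lost) [AND] = 0.21 × 0.43 × 0.44 = 0.039732
P(Release chain lost) [OR] = 1 − (1−0.39) × (1−0.19) = 0.505900
P(Zone B 2 fails) [OR] = 1 − (1−0.12) × (1−0.29) × (1−0.505900) × (1−0.20) = 0.753029
P(Fire suppression does not activate) [AND] = 0.318994 × 0.039732 × 0.753029 × 0.07 = 0.000668
Rounded to 4 decimal places: P(Fire suppression does not activate) ≈ 0.0007.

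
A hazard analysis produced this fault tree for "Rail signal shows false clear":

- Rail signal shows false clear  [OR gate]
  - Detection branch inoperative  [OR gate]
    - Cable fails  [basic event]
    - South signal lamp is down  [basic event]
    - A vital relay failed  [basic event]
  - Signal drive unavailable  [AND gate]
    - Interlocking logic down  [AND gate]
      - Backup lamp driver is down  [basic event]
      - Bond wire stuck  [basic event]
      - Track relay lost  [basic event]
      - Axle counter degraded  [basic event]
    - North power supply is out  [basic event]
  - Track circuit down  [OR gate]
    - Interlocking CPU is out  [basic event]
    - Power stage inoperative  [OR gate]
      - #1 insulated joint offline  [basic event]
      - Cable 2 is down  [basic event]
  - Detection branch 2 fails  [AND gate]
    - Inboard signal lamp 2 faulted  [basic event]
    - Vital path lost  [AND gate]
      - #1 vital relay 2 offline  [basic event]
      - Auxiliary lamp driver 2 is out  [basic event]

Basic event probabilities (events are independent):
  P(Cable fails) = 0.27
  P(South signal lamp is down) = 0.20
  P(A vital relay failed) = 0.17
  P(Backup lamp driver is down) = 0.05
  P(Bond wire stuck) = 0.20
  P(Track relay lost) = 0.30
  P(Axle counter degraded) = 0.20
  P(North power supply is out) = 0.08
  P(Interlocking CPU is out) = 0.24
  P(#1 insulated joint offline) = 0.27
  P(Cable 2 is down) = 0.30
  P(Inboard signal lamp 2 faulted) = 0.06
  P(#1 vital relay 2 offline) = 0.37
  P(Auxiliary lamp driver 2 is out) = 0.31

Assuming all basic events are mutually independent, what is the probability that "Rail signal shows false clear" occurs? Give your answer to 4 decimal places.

0.8131

P(Detection branch inoperative) [OR] = 1 − (1−0.27) × (1−0.20) × (1−0.17) = 0.515280
P(Interlocking logic down) [AND] = 0.05 × 0.20 × 0.30 × 0.20 = 0.000600
P(Signal drive unavailable) [AND] = 0.000600 × 0.08 = 0.000048
P(Power stage inoperative) [OR] = 1 − (1−0.27) × (1−0.30) = 0.489000
P(Track circuit down) [OR] = 1 − (1−0.24) × (1−0.489000) = 0.611640
P(Vital path lost) [AND] = 0.37 × 0.31 = 0.114700
P(Detection branch 2 fails) [AND] = 0.06 × 0.114700 = 0.006882
P(Rail signal shows false clear) [OR] = 1 − (1−0.515280) × (1−0.000048) × (1−0.611640) × (1−0.006882) = 0.813059
Rounded to 4 decimal places: P(Rail signal shows false clear) ≈ 0.8131.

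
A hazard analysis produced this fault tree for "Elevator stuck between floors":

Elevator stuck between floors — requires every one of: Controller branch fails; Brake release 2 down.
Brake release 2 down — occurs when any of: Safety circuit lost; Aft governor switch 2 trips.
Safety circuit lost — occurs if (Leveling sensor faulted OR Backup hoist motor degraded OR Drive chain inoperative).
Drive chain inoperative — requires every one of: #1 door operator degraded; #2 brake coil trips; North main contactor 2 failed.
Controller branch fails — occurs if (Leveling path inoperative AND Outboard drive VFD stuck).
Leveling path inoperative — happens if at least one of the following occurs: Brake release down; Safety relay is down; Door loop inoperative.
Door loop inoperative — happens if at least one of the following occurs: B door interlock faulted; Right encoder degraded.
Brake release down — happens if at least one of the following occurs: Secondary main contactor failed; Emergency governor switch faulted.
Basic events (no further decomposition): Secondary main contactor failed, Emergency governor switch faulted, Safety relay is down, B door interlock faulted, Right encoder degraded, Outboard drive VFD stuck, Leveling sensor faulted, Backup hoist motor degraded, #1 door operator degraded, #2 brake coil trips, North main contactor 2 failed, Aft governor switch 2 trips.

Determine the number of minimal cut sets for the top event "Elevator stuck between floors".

20

Brake release down [OR]: union of children's cut sets → 2 cut set(s).
Door loop inoperative [OR]: union of children's cut sets → 2 cut set(s).
Leveling path inoperative [OR]: union of children's cut sets → 5 cut set(s).
Controller branch fails [AND]: one cut set from each child combined → 5 × 1 = 5 cut set(s).
Drive chain inoperative [AND]: one cut set from each child combined → 1 × 1 × 1 = 1 cut set(s).
Safety circuit lost [OR]: union of children's cut sets → 3 cut set(s).
Brake release 2 down [OR]: union of children's cut sets → 4 cut set(s).
Elevator stuck between floors [AND]: one cut set from each child combined → 5 × 4 = 20 cut set(s).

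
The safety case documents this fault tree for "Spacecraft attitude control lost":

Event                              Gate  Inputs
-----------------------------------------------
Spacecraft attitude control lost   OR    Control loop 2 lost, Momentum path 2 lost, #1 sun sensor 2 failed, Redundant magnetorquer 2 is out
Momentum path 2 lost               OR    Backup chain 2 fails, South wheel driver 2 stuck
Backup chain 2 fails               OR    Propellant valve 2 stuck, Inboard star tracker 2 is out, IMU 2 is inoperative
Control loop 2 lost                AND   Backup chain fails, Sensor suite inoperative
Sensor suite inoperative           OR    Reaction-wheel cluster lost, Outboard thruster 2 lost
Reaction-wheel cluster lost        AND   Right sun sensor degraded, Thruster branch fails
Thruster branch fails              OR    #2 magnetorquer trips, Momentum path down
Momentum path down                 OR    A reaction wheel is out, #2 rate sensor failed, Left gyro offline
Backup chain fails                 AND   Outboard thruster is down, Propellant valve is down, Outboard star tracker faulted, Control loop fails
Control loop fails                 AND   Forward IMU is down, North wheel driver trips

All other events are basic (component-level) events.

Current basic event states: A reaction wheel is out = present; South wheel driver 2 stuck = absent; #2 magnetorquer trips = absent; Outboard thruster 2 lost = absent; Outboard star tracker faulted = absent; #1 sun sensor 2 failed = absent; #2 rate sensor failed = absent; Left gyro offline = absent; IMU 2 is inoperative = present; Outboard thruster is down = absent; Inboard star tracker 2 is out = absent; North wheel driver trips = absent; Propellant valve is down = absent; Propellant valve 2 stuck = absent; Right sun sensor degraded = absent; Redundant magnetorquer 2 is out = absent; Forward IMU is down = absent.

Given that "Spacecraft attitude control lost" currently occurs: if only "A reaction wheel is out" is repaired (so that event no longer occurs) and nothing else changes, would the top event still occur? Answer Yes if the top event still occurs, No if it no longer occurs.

Counterfactual: set "A reaction wheel is out" to not occurred.
Control loop fails [AND]: Forward IMU is down=not, North wheel driver trips=not → not all inputs occur → does not occur.
Backup chain fails [AND]: Outboard thruster is down=not, Propellant valve is down=not, Outboard star tracker faulted=not, Control loop fails=not → not all inputs occur → does not occur.
Momentum path down [OR]: A reaction wheel is out=not, #2 rate sensor failed=not, Left gyro offline=not → no input occurs → does not occur.
Thruster branch fails [OR]: #2 magnetorquer trips=not, Momentum path down=not → no input occurs → does not occur.
Reaction-wheel cluster lost [AND]: Right sun sensor degraded=not, Thruster branch fails=not → not all inputs occur → does not occur.
Sensor suite inoperative [OR]: Reaction-wheel cluster lost=not, Outboard thruster 2 lost=not → no input occurs → does not occur.
Control loop 2 lost [AND]: Backup chain fails=not, Sensor suite inoperative=not → not all inputs occur → does not occur.
Backup chain 2 fails [OR]: Propellant valve 2 stuck=not, Inboard star tracker 2 is out=not, IMU 2 is inoperative=occurs → at least one input occurs → occurs.
Momentum path 2 lost [OR]: Backup chain 2 fails=occurs, South wheel driver 2 stuck=not → at least one input occurs → occurs.
Spacecraft attitude control lost [OR]: Control loop 2 lost=not, Momentum path 2 lost=occurs, #1 sun sensor 2 failed=not, Redundant magnetorquer 2 is out=not → at least one input occurs → occurs.

Yes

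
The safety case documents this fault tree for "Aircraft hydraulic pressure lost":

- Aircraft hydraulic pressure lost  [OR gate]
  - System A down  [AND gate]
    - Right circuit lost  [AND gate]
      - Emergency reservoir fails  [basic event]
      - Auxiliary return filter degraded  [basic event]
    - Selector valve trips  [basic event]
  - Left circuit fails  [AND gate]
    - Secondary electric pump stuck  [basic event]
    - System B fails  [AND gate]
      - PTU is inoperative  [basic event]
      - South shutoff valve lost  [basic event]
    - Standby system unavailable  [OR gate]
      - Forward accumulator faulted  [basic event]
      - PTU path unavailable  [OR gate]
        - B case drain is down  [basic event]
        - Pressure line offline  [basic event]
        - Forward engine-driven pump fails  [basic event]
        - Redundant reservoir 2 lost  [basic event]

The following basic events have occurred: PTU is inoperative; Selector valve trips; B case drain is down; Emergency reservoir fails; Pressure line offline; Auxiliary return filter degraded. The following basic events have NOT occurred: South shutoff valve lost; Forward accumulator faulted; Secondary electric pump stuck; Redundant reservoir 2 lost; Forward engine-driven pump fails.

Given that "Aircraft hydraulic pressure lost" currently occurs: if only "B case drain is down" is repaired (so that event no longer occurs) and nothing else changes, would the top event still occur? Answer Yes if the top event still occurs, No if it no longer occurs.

Yes

Counterfactual: set "B case drain is down" to not occurred.
Right circuit lost [AND]: Emergency reservoir fails=occurs, Auxiliary return filter degraded=occurs → all inputs occur → occurs.
System A down [AND]: Right circuit lost=occurs, Selector valve trips=occurs → all inputs occur → occurs.
System B fails [AND]: PTU is inoperative=occurs, South shutoff valve lost=not → not all inputs occur → does not occur.
PTU path unavailable [OR]: B case drain is down=not, Pressure line offline=occurs, Forward engine-driven pump fails=not, Redundant reservoir 2 lost=not → at least one input occurs → occurs.
Standby system unavailable [OR]: Forward accumulator faulted=not, PTU path unavailable=occurs → at least one input occurs → occurs.
Left circuit fails [AND]: Secondary electric pump stuck=not, System B fails=not, Standby system unavailable=occurs → not all inputs occur → does not occur.
Aircraft hydraulic pressure lost [OR]: System A down=occurs, Left circuit fails=not → at least one input occurs → occurs.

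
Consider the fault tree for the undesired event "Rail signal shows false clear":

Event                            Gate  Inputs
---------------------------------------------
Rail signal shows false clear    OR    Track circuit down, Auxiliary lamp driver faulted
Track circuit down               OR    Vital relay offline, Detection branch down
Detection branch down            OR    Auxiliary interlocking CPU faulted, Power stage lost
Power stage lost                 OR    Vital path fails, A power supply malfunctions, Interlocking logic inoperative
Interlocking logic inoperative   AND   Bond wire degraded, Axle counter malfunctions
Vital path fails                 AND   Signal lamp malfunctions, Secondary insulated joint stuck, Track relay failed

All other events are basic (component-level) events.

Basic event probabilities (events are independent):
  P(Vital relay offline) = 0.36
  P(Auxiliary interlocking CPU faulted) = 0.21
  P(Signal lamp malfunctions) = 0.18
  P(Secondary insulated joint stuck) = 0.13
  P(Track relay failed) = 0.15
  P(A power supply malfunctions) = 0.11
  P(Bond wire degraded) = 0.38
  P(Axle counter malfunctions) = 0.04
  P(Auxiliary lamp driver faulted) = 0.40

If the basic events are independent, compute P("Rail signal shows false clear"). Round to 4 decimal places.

P(Vital path fails) [AND] = 0.18 × 0.13 × 0.15 = 0.003510
P(Interlocking logic inoperative) [AND] = 0.38 × 0.04 = 0.015200
P(Power stage lost) [OR] = 1 − (1−0.003510) × (1−0.11) × (1−0.015200) = 0.126604
P(Detection branch down) [OR] = 1 − (1−0.21) × (1−0.126604) = 0.310017
P(Track circuit down) [OR] = 1 − (1−0.36) × (1−0.310017) = 0.558411
P(Rail signal shows false clear) [OR] = 1 − (1−0.558411) × (1−0.40) = 0.735047
Rounded to 4 decimal places: P(Rail signal shows false clear) ≈ 0.7350.

0.7350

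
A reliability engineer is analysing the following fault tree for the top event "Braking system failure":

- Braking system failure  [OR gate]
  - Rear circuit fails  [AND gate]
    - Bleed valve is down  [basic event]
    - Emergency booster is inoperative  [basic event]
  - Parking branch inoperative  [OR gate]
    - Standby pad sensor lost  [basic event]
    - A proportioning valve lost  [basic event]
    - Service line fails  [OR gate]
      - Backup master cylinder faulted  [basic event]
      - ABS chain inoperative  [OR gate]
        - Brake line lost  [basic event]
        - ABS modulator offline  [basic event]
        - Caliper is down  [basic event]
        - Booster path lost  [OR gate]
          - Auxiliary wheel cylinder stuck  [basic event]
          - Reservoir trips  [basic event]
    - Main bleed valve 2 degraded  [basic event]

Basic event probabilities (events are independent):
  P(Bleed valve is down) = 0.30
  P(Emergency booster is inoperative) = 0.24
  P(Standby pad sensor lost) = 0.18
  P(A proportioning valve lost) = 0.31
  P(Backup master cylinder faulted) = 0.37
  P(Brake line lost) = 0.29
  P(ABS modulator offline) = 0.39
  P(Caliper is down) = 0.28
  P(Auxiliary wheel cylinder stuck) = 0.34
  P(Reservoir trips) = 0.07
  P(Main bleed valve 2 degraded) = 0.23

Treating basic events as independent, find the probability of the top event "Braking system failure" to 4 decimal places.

0.9512

P(Rear circuit fails) [AND] = 0.30 × 0.24 = 0.072000
P(Booster path lost) [OR] = 1 − (1−0.34) × (1−0.07) = 0.386200
P(ABS chain inoperative) [OR] = 1 − (1−0.29) × (1−0.39) × (1−0.28) × (1−0.386200) = 0.808598
P(Service line fails) [OR] = 1 − (1−0.37) × (1−0.808598) = 0.879417
P(Parking branch inoperative) [OR] = 1 − (1−0.18) × (1−0.31) × (1−0.879417) × (1−0.23) = 0.947466
P(Braking system failure) [OR] = 1 − (1−0.072000) × (1−0.947466) = 0.951248
Rounded to 4 decimal places: P(Braking system failure) ≈ 0.9512.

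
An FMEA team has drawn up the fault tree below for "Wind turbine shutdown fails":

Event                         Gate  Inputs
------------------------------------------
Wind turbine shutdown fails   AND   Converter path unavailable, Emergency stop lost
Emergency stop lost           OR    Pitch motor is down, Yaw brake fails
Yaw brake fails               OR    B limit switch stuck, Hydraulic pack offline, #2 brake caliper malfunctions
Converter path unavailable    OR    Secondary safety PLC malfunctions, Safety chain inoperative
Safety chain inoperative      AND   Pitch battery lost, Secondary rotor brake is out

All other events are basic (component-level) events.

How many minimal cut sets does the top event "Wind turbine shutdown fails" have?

8

Safety chain inoperative [AND]: one cut set from each child combined → 1 × 1 = 1 cut set(s).
Converter path unavailable [OR]: union of children's cut sets → 2 cut set(s).
Yaw brake fails [OR]: union of children's cut sets → 3 cut set(s).
Emergency stop lost [OR]: union of children's cut sets → 4 cut set(s).
Wind turbine shutdown fails [AND]: one cut set from each child combined → 2 × 4 = 8 cut set(s).
Minimal cut sets: {Pitch motor is down, Secondary safety PLC malfunctions}; {B limit switch stuck, Secondary safety PLC malfunctions}; {Hydraulic pack offline, Secondary safety PLC malfunctions}; {#2 brake caliper malfunctions, Secondary safety PLC malfunctions}; {Pitch battery lost, Pitch motor is down, Secondary rotor brake is out}; {B limit switch stuck, Pitch battery lost, Secondary rotor brake is out}; {Hydraulic pack offline, Pitch battery lost, Secondary rotor brake is out}; {#2 brake caliper malfunctions, Pitch battery lost, Secondary rotor brake is out}.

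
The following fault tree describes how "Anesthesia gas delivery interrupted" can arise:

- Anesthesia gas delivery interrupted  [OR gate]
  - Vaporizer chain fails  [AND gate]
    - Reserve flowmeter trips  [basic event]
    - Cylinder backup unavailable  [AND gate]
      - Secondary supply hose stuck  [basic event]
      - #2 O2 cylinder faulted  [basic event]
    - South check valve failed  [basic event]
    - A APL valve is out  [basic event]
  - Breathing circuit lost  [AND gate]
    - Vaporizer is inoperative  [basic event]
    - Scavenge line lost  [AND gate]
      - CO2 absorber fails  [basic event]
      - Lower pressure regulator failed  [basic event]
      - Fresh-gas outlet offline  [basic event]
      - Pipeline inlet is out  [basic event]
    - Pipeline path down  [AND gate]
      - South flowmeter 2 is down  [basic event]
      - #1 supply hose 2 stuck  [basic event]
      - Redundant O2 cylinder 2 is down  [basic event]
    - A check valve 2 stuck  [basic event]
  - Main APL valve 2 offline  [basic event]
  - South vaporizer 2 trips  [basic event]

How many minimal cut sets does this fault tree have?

4

Cylinder backup unavailable [AND]: one cut set from each child combined → 1 × 1 = 1 cut set(s).
Vaporizer chain fails [AND]: one cut set from each child combined → 1 × 1 × 1 × 1 = 1 cut set(s).
Scavenge line lost [AND]: one cut set from each child combined → 1 × 1 × 1 × 1 = 1 cut set(s).
Pipeline path down [AND]: one cut set from each child combined → 1 × 1 × 1 = 1 cut set(s).
Breathing circuit lost [AND]: one cut set from each child combined → 1 × 1 × 1 × 1 = 1 cut set(s).
Anesthesia gas delivery interrupted [OR]: union of children's cut sets → 4 cut set(s).
Minimal cut sets: {#2 O2 cylinder faulted, A APL valve is out, Reserve flowmeter trips, Secondary supply hose stuck, South check valve failed}; {#1 supply hose 2 stuck, A check valve 2 stuck, CO2 absorber fails, Fresh-gas outlet offline, Lower pressure regulator failed, Pipeline inlet is out, Redundant O2 cylinder 2 is down, South flowmeter 2 is down, Vaporizer is inoperative}; {Main APL valve 2 offline}; {South vaporizer 2 trips}.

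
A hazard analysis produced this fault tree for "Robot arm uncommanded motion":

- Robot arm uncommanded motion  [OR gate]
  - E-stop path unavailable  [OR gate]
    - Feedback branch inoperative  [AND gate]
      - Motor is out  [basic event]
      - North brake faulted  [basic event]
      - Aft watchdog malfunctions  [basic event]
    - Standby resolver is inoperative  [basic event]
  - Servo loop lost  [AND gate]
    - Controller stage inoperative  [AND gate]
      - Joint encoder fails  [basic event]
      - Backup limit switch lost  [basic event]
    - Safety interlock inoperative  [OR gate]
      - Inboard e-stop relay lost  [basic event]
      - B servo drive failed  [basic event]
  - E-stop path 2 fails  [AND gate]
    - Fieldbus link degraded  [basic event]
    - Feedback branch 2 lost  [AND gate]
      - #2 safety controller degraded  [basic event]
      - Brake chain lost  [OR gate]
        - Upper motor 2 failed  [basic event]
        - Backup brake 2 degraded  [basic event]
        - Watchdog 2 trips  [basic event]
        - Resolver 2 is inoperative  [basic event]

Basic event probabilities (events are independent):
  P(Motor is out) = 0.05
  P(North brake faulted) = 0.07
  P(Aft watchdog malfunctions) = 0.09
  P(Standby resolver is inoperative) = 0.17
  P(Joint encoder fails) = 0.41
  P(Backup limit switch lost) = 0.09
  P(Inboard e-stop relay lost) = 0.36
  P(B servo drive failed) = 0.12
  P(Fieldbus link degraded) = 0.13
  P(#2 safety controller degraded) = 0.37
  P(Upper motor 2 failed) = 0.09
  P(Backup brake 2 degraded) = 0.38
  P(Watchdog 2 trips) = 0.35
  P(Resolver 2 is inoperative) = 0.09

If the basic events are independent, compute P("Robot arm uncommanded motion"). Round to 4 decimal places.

0.2098

P(Feedback branch inoperative) [AND] = 0.05 × 0.07 × 0.09 = 0.000315
P(E-stop path unavailable) [OR] = 1 − (1−0.000315) × (1−0.17) = 0.170261
P(Controller stage inoperative) [AND] = 0.41 × 0.09 = 0.036900
P(Safety interlock inoperative) [OR] = 1 − (1−0.36) × (1−0.12) = 0.436800
P(Servo loop lost) [AND] = 0.036900 × 0.436800 = 0.016118
P(Brake chain lost) [OR] = 1 − (1−0.09) × (1−0.38) × (1−0.35) × (1−0.09) = 0.666276
P(Feedback branch 2 lost) [AND] = 0.37 × 0.666276 = 0.246522
P(E-stop path 2 fails) [AND] = 0.13 × 0.246522 = 0.032048
P(Robot arm uncommanded motion) [OR] = 1 − (1−0.170261) × (1−0.016118) × (1−0.032048) = 0.209798
Rounded to 4 decimal places: P(Robot arm uncommanded motion) ≈ 0.2098.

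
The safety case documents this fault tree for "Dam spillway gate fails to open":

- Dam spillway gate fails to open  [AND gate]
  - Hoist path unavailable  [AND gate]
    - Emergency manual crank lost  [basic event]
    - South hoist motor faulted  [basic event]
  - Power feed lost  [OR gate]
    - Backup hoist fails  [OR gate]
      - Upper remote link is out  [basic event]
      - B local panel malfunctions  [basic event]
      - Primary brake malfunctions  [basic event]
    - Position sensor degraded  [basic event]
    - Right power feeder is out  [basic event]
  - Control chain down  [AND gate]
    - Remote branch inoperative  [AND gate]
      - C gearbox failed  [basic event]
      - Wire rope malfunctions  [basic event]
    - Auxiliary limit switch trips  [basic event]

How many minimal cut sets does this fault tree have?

Hoist path unavailable [AND]: one cut set from each child combined → 1 × 1 = 1 cut set(s).
Backup hoist fails [OR]: union of children's cut sets → 3 cut set(s).
Power feed lost [OR]: union of children's cut sets → 5 cut set(s).
Remote branch inoperative [AND]: one cut set from each child combined → 1 × 1 = 1 cut set(s).
Control chain down [AND]: one cut set from each child combined → 1 × 1 = 1 cut set(s).
Dam spillway gate fails to open [AND]: one cut set from each child combined → 1 × 5 × 1 = 5 cut set(s).
Minimal cut sets: {Auxiliary limit switch trips, C gearbox failed, Emergency manual crank lost, South hoist motor faulted, Upper remote link is out, Wire rope malfunctions}; {Auxiliary limit switch trips, B local panel malfunctions, C gearbox failed, Emergency manual crank lost, South hoist motor faulted, Wire rope malfunctions}; {Auxiliary limit switch trips, C gearbox failed, Emergency manual crank lost, Primary brake malfunctions, South hoist motor faulted, Wire rope malfunctions}; {Auxiliary limit switch trips, C gearbox failed, Emergency manual crank lost, Position sensor degraded, South hoist motor faulted, Wire rope malfunctions}; {Auxiliary limit switch trips, C gearbox failed, Emergency manual crank lost, Right power feeder is out, South hoist motor faulted, Wire rope malfunctions}.

5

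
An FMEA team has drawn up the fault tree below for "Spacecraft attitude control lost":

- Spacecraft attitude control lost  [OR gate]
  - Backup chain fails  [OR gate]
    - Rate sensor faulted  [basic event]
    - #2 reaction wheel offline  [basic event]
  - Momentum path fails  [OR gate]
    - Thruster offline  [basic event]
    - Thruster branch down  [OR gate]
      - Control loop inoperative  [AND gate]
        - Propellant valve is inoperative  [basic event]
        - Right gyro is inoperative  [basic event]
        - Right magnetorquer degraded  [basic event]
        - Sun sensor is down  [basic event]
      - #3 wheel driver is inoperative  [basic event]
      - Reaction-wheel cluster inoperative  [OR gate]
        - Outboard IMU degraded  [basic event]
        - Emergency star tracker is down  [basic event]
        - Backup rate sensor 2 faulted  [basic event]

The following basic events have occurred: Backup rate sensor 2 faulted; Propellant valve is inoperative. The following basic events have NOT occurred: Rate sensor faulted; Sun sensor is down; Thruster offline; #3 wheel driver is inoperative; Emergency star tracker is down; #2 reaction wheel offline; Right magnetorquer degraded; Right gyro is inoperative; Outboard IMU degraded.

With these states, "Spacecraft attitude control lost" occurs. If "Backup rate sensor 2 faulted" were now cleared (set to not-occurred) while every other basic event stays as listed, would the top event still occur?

No

Counterfactual: set "Backup rate sensor 2 faulted" to not occurred.
Backup chain fails [OR]: Rate sensor faulted=not, #2 reaction wheel offline=not → no input occurs → does not occur.
Control loop inoperative [AND]: Propellant valve is inoperative=occurs, Right gyro is inoperative=not, Right magnetorquer degraded=not, Sun sensor is down=not → not all inputs occur → does not occur.
Reaction-wheel cluster inoperative [OR]: Outboard IMU degraded=not, Emergency star tracker is down=not, Backup rate sensor 2 faulted=not → no input occurs → does not occur.
Thruster branch down [OR]: Control loop inoperative=not, #3 wheel driver is inoperative=not, Reaction-wheel cluster inoperative=not → no input occurs → does not occur.
Momentum path fails [OR]: Thruster offline=not, Thruster branch down=not → no input occurs → does not occur.
Spacecraft attitude control lost [OR]: Backup chain fails=not, Momentum path fails=not → no input occurs → does not occur.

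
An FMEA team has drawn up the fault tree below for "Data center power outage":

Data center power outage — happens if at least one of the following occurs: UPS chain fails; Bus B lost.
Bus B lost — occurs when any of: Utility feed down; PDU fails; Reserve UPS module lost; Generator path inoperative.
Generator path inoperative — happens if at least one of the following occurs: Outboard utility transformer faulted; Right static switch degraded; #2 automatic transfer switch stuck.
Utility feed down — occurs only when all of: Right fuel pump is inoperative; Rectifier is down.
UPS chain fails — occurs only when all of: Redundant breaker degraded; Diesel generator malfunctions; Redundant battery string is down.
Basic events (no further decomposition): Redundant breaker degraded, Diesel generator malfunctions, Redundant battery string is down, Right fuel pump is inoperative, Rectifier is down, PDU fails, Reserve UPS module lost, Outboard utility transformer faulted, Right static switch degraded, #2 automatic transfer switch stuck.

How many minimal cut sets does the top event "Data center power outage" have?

7

UPS chain fails [AND]: one cut set from each child combined → 1 × 1 × 1 = 1 cut set(s).
Utility feed down [AND]: one cut set from each child combined → 1 × 1 = 1 cut set(s).
Generator path inoperative [OR]: union of children's cut sets → 3 cut set(s).
Bus B lost [OR]: union of children's cut sets → 6 cut set(s).
Data center power outage [OR]: union of children's cut sets → 7 cut set(s).
Minimal cut sets: {Diesel generator malfunctions, Redundant battery string is down, Redundant breaker degraded}; {Rectifier is down, Right fuel pump is inoperative}; {PDU fails}; {Reserve UPS module lost}; {Outboard utility transformer faulted}; {Right static switch degraded}; {#2 automatic transfer switch stuck}.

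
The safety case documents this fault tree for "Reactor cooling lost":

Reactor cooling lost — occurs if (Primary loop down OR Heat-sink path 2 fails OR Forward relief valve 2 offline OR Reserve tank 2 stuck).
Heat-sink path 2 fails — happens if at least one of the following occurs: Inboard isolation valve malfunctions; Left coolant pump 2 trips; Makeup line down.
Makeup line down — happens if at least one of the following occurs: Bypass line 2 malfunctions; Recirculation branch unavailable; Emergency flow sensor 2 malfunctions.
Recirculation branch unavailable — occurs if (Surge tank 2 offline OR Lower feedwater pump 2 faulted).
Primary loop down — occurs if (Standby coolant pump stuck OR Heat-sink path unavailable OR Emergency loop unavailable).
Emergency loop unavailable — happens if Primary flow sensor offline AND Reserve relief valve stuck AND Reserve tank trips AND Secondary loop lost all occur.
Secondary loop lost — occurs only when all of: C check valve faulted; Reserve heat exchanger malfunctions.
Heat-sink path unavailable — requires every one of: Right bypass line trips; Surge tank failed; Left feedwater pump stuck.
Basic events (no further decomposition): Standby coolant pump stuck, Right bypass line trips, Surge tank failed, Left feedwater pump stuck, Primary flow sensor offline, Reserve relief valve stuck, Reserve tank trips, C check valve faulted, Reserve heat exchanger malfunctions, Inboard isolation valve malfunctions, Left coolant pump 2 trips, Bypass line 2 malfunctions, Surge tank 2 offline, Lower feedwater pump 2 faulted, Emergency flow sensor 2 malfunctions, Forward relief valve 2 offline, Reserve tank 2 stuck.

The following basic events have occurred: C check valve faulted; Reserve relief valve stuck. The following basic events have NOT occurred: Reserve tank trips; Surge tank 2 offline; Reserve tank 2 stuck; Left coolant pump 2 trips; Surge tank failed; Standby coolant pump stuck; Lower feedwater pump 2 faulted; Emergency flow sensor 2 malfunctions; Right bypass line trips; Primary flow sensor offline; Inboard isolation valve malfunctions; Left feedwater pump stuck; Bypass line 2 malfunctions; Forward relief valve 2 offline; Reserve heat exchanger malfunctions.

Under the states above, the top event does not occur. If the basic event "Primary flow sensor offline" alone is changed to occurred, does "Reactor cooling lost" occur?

No

Counterfactual: set "Primary flow sensor offline" to occurred.
Heat-sink path unavailable [AND]: Right bypass line trips=not, Surge tank failed=not, Left feedwater pump stuck=not → not all inputs occur → does not occur.
Secondary loop lost [AND]: C check valve faulted=occurs, Reserve heat exchanger malfunctions=not → not all inputs occur → does not occur.
Emergency loop unavailable [AND]: Primary flow sensor offline=occurs, Reserve relief valve stuck=occurs, Reserve tank trips=not, Secondary loop lost=not → not all inputs occur → does not occur.
Primary loop down [OR]: Standby coolant pump stuck=not, Heat-sink path unavailable=not, Emergency loop unavailable=not → no input occurs → does not occur.
Recirculation branch unavailable [OR]: Surge tank 2 offline=not, Lower feedwater pump 2 faulted=not → no input occurs → does not occur.
Makeup line down [OR]: Bypass line 2 malfunctions=not, Recirculation branch unavailable=not, Emergency flow sensor 2 malfunctions=not → no input occurs → does not occur.
Heat-sink path 2 fails [OR]: Inboard isolation valve malfunctions=not, Left coolant pump 2 trips=not, Makeup line down=not → no input occurs → does not occur.
Reactor cooling lost [OR]: Primary loop down=not, Heat-sink path 2 fails=not, Forward relief valve 2 offline=not, Reserve tank 2 stuck=not → no input occurs → does not occur.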